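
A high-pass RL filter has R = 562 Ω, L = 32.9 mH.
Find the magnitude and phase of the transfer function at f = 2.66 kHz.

Step 1 — Angular frequency: ω = 2π·2660 = 1.671e+04 rad/s.
Step 2 — Transfer function: H(jω) = jωL/(R + jωL).
Step 3 — Numerator jωL = j·549.9; denominator R + jωL = 562 + j549.9.
Step 4 — H = 0.4891 + j0.4999.
Step 5 — Magnitude: |H| = 0.6993 (-3.1 dB); phase: φ = 45.6°.

|H| = 0.6993 (-3.1 dB), φ = 45.6°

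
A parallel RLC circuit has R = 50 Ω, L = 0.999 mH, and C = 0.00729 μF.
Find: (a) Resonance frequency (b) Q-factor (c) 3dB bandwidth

Step 1 — Resonance: ω₀ = 1/√(LC) = 1/√(0.000999·7.29e-09) = 3.706e+05 rad/s.
Step 2 — f₀ = ω₀/(2π) = 5.898e+04 Hz.
Step 3 — Parallel Q: Q = R/(ω₀L) = 50/(3.706e+05·0.000999) = 0.1351.
Step 4 — Bandwidth: Δω = ω₀/Q = 2.743e+06 rad/s; BW = Δω/(2π) = 4.366e+05 Hz.

(a) f₀ = 5.898e+04 Hz  (b) Q = 0.1351  (c) BW = 4.366e+05 Hz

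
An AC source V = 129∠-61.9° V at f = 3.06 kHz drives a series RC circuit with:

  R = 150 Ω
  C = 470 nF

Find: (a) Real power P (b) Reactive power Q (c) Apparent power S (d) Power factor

Step 1 — Angular frequency: ω = 2π·f = 2π·3060 = 1.923e+04 rad/s.
Step 2 — Component impedances:
  R: Z = R = 150 Ω
  C: Z = 1/(jωC) = -j/(ω·C) = 0 - j110.7 Ω
Step 3 — Series combination: Z_total = R + C = 150 - j110.7 Ω = 186.4∠-36.4° Ω.
Step 4 — Source phasor: V = 129∠-61.9° V = 60.76 - j113.8 V.
Step 5 — Current: I = V / Z = 0.6247 - j0.2977 A = 0.692∠-25.5° A.
Step 6 — Complex power: S = V·I* = 71.84 - j53 VA.
Step 7 — Real power: P = Re(S) = 71.84 W.
Step 8 — Reactive power: Q = Im(S) = -53 VAR.
Step 9 — Apparent power: |S| = 89.27 VA.
Step 10 — Power factor: PF = P/|S| = 0.8047 (leading).

(a) P = 71.84 W  (b) Q = -53 VAR  (c) S = 89.27 VA  (d) PF = 0.8047 (leading)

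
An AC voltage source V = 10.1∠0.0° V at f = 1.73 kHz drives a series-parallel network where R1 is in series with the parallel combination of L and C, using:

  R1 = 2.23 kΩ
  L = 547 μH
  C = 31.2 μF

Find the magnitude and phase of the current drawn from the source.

Step 1 — Angular frequency: ω = 2π·f = 2π·1730 = 1.087e+04 rad/s.
Step 2 — Component impedances:
  R1: Z = R = 2230 Ω
  L: Z = jωL = j·1.087e+04·0.000547 = 0 + j5.946 Ω
  C: Z = 1/(jωC) = -j/(ω·C) = 0 - j2.949 Ω
Step 3 — Parallel branch: L || C = 1/(1/L + 1/C) = 0 - j5.849 Ω.
Step 4 — Series with R1: Z_total = R1 + (L || C) = 2230 - j5.849 Ω = 2230∠-0.2° Ω.
Step 5 — Source phasor: V = 10.1∠0.0° V = 10.1 V.
Step 6 — Ohm's law: I = V / Z_total = (10.1) / (2230 - j5.849) = 0.004529 + j1.188e-05 A.
Step 7 — Convert to polar: |I| = 0.004529 A, ∠I = 0.2°.

I = 0.004529∠0.2° A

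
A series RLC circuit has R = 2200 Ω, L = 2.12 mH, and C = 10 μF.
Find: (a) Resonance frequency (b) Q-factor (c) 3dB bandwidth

Step 1 — Resonance condition Im(Z)=0 gives ω₀ = 1/√(LC).
Step 2 — ω₀ = 1/√(0.00212·1e-05) = 6868 rad/s.
Step 3 — f₀ = ω₀/(2π) = 1093 Hz.
Step 4 — Series Q: Q = ω₀L/R = 6868·0.00212/2200 = 0.006618.
Step 5 — 3dB bandwidth: Δω = ω₀/Q = 1.038e+06 rad/s; BW = Δω/(2π) = 1.652e+05 Hz.

(a) f₀ = 1093 Hz  (b) Q = 0.006618  (c) BW = 1.652e+05 Hz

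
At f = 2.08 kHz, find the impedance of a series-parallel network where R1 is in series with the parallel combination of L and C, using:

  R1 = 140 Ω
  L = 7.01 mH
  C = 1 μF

Step 1 — Angular frequency: ω = 2π·f = 2π·2080 = 1.307e+04 rad/s.
Step 2 — Component impedances:
  R1: Z = R = 140 Ω
  L: Z = jωL = j·1.307e+04·0.00701 = 0 + j91.61 Ω
  C: Z = 1/(jωC) = -j/(ω·C) = 0 - j76.52 Ω
Step 3 — Parallel branch: L || C = 1/(1/L + 1/C) = 0 - j464.3 Ω.
Step 4 — Series with R1: Z_total = R1 + (L || C) = 140 - j464.3 Ω = 485∠-73.2° Ω.

Z = 140 - j464.3 Ω = 485∠-73.2° Ω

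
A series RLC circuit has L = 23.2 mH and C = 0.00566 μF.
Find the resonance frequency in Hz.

Step 1 — Resonance condition Im(Z)=0 gives ω₀ = 1/√(LC).
Step 2 — ω₀ = 1/√(0.0232·5.66e-09) = 8.727e+04 rad/s.
Step 3 — f₀ = ω₀/(2π) = 1.389e+04 Hz.

f₀ = 1.389e+04 Hz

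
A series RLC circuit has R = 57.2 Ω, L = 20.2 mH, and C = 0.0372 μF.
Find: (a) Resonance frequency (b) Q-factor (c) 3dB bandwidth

Step 1 — Resonance condition Im(Z)=0 gives ω₀ = 1/√(LC).
Step 2 — ω₀ = 1/√(0.0202·3.72e-08) = 3.648e+04 rad/s.
Step 3 — f₀ = ω₀/(2π) = 5806 Hz.
Step 4 — Series Q: Q = ω₀L/R = 3.648e+04·0.0202/57.2 = 12.88.
Step 5 — 3dB bandwidth: Δω = ω₀/Q = 2832 rad/s; BW = Δω/(2π) = 450.7 Hz.

(a) f₀ = 5806 Hz  (b) Q = 12.88  (c) BW = 450.7 Hz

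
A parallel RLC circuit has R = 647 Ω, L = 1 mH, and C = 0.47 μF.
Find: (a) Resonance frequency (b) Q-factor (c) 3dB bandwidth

Step 1 — Resonance: ω₀ = 1/√(LC) = 1/√(0.001·4.7e-07) = 4.613e+04 rad/s.
Step 2 — f₀ = ω₀/(2π) = 7341 Hz.
Step 3 — Parallel Q: Q = R/(ω₀L) = 647/(4.613e+04·0.001) = 14.03.
Step 4 — Bandwidth: Δω = ω₀/Q = 3289 rad/s; BW = Δω/(2π) = 523.4 Hz.

(a) f₀ = 7341 Hz  (b) Q = 14.03  (c) BW = 523.4 Hz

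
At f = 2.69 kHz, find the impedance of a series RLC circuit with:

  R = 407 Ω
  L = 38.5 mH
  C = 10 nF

Step 1 — Angular frequency: ω = 2π·f = 2π·2690 = 1.69e+04 rad/s.
Step 2 — Component impedances:
  R: Z = R = 407 Ω
  L: Z = jωL = j·1.69e+04·0.0385 = 0 + j650.7 Ω
  C: Z = 1/(jωC) = -j/(ω·C) = 0 - j5917 Ω
Step 3 — Series combination: Z_total = R + L + C = 407 - j5266 Ω = 5282∠-85.6° Ω.

Z = 407 - j5266 Ω = 5282∠-85.6° Ω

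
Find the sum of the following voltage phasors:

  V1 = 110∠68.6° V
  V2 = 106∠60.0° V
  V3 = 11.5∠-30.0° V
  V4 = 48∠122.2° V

Step 1 — Convert each phasor to rectangular form:
  V1 = 110·(cos(68.6°) + j·sin(68.6°)) = 40.14 + j102.4 V
  V2 = 106·(cos(60.0°) + j·sin(60.0°)) = 53 + j91.8 V
  V3 = 11.5·(cos(-30.0°) + j·sin(-30.0°)) = 9.959 - j5.75 V
  V4 = 48·(cos(122.2°) + j·sin(122.2°)) = -25.58 + j40.62 V
Step 2 — Sum components: V_total = 77.52 + j229.1 V.
Step 3 — Convert to polar: |V_total| = 241.8 V, ∠V_total = 71.3°.

V_total = 241.8∠71.3° V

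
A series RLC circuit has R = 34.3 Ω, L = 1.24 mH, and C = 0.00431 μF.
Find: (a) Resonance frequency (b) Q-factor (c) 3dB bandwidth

Step 1 — Resonance: ω₀ = 1/√(LC) = 1/√(0.00124·4.31e-09) = 4.326e+05 rad/s.
Step 2 — f₀ = ω₀/(2π) = 6.884e+04 Hz.
Step 3 — Series Q: Q = ω₀L/R = 4.326e+05·0.00124/34.3 = 15.64.
Step 4 — Bandwidth: Δω = ω₀/Q = 2.766e+04 rad/s; BW = Δω/(2π) = 4402 Hz.

(a) f₀ = 6.884e+04 Hz  (b) Q = 15.64  (c) BW = 4402 Hz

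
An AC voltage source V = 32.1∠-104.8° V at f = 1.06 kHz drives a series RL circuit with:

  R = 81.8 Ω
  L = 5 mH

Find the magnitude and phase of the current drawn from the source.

Step 1 — Angular frequency: ω = 2π·f = 2π·1060 = 6660 rad/s.
Step 2 — Component impedances:
  R: Z = R = 81.8 Ω
  L: Z = jωL = j·6660·0.005 = 0 + j33.3 Ω
Step 3 — Series combination: Z_total = R + L = 81.8 + j33.3 Ω = 88.32∠22.2° Ω.
Step 4 — Source phasor: V = 32.1∠-104.8° V = -8.2 - j31.04 V.
Step 5 — Ohm's law: I = V / Z_total = (-8.2 - j31.04) / (81.8 + j33.3) = -0.2185 - j0.2905 A.
Step 6 — Convert to polar: |I| = 0.3635 A, ∠I = -127.0°.

I = 0.3635∠-127.0° A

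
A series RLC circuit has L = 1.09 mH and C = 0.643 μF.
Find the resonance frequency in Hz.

Step 1 — Resonance condition Im(Z)=0 gives ω₀ = 1/√(LC).
Step 2 — ω₀ = 1/√(0.00109·6.43e-07) = 3.777e+04 rad/s.
Step 3 — f₀ = ω₀/(2π) = 6012 Hz.

f₀ = 6012 Hz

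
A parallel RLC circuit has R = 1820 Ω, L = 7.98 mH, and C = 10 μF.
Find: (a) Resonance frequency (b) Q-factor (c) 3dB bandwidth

Step 1 — Resonance: ω₀ = 1/√(LC) = 1/√(0.00798·1e-05) = 3540 rad/s.
Step 2 — f₀ = ω₀/(2π) = 563.4 Hz.
Step 3 — Parallel Q: Q = R/(ω₀L) = 1820/(3540·0.00798) = 64.43.
Step 4 — Bandwidth: Δω = ω₀/Q = 54.95 rad/s; BW = Δω/(2π) = 8.745 Hz.

(a) f₀ = 563.4 Hz  (b) Q = 64.43  (c) BW = 8.745 Hz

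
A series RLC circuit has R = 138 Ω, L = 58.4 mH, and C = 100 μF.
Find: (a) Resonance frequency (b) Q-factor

Step 1 — Resonance condition Im(Z)=0 gives ω₀ = 1/√(LC).
Step 2 — ω₀ = 1/√(0.0584·0.0001) = 413.8 rad/s.
Step 3 — f₀ = ω₀/(2π) = 65.86 Hz.
Step 4 — Series Q: Q = ω₀L/R = 413.8·0.0584/138 = 0.1751.

(a) f₀ = 65.86 Hz  (b) Q = 0.1751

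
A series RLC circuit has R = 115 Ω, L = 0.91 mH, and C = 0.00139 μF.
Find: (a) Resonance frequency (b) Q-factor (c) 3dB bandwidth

Step 1 — Resonance condition Im(Z)=0 gives ω₀ = 1/√(LC).
Step 2 — ω₀ = 1/√(0.00091·1.39e-09) = 8.891e+05 rad/s.
Step 3 — f₀ = ω₀/(2π) = 1.415e+05 Hz.
Step 4 — Series Q: Q = ω₀L/R = 8.891e+05·0.00091/115 = 7.036.
Step 5 — 3dB bandwidth: Δω = ω₀/Q = 1.264e+05 rad/s; BW = Δω/(2π) = 2.011e+04 Hz.

(a) f₀ = 1.415e+05 Hz  (b) Q = 7.036  (c) BW = 2.011e+04 Hz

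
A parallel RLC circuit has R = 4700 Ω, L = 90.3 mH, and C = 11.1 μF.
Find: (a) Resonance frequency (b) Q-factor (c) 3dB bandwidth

Step 1 — Resonance: ω₀ = 1/√(LC) = 1/√(0.0903·1.11e-05) = 998.8 rad/s.
Step 2 — f₀ = ω₀/(2π) = 159 Hz.
Step 3 — Parallel Q: Q = R/(ω₀L) = 4700/(998.8·0.0903) = 52.11.
Step 4 — Bandwidth: Δω = ω₀/Q = 19.17 rad/s; BW = Δω/(2π) = 3.051 Hz.

(a) f₀ = 159 Hz  (b) Q = 52.11  (c) BW = 3.051 Hz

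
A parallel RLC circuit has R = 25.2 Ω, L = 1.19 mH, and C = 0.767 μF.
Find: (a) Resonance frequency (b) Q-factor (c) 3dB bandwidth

Step 1 — Resonance: ω₀ = 1/√(LC) = 1/√(0.00119·7.67e-07) = 3.31e+04 rad/s.
Step 2 — f₀ = ω₀/(2π) = 5268 Hz.
Step 3 — Parallel Q: Q = R/(ω₀L) = 25.2/(3.31e+04·0.00119) = 0.6398.
Step 4 — Bandwidth: Δω = ω₀/Q = 5.174e+04 rad/s; BW = Δω/(2π) = 8234 Hz.

(a) f₀ = 5268 Hz  (b) Q = 0.6398  (c) BW = 8234 Hz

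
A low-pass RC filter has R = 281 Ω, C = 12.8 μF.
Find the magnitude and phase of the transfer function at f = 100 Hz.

Step 1 — Angular frequency: ω = 2π·100 = 628.3 rad/s.
Step 2 — Transfer function: H(jω) = 1/(1 + jωRC).
Step 3 — Denominator: 1 + jωRC = 1 + j·628.3·281·1.28e-05 = 1 + j2.26.
Step 4 — H = 0.1637 - j0.37.
Step 5 — Magnitude: |H| = 0.4046 (-7.9 dB); phase: φ = -66.1°.

|H| = 0.4046 (-7.9 dB), φ = -66.1°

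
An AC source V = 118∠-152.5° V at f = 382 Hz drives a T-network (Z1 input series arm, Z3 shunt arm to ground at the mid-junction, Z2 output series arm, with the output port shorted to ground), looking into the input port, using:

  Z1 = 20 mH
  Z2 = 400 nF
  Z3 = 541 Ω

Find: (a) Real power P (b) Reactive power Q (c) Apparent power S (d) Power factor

Step 1 — Angular frequency: ω = 2π·f = 2π·382 = 2400 rad/s.
Step 2 — Component impedances:
  Z1: Z = jωL = j·2400·0.02 = 0 + j48 Ω
  Z2: Z = 1/(jωC) = -j/(ω·C) = 0 - j1042 Ω
  Z3: Z = R = 541 Ω
Step 3 — With the output port shorted to ground, the output series arm Z2 runs from the junction to ground; the shunt arm Z3 also runs from the junction to ground. They appear in parallel: Z3 || Z2 = 426.1 - j221.3 Ω.
Step 4 — Series with input arm Z1: Z_in = Z1 + (Z3 || Z2) = 426.1 - j173.3 Ω = 460∠-22.1° Ω.
Step 5 — Source phasor: V = 118∠-152.5° V = -104.7 - j54.49 V.
Step 6 — Current: I = V / Z = -0.1662 - j0.1955 A = 0.2565∠-130.4° A.
Step 7 — Complex power: S = V·I* = 28.04 - j11.41 VA.
Step 8 — Real power: P = Re(S) = 28.04 W.
Step 9 — Reactive power: Q = Im(S) = -11.41 VAR.
Step 10 — Apparent power: |S| = 30.27 VA.
Step 11 — Power factor: PF = P/|S| = 0.9263 (leading).

(a) P = 28.04 W  (b) Q = -11.41 VAR  (c) S = 30.27 VA  (d) PF = 0.9263 (leading)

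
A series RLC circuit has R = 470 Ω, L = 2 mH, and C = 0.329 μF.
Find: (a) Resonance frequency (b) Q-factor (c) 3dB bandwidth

Step 1 — Resonance: ω₀ = 1/√(LC) = 1/√(0.002·3.29e-07) = 3.898e+04 rad/s.
Step 2 — f₀ = ω₀/(2π) = 6205 Hz.
Step 3 — Series Q: Q = ω₀L/R = 3.898e+04·0.002/470 = 0.1659.
Step 4 — Bandwidth: Δω = ω₀/Q = 2.35e+05 rad/s; BW = Δω/(2π) = 3.74e+04 Hz.

(a) f₀ = 6205 Hz  (b) Q = 0.1659  (c) BW = 3.74e+04 Hz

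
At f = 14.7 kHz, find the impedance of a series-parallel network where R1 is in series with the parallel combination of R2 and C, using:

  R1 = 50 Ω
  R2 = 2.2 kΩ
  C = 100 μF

Step 1 — Angular frequency: ω = 2π·f = 2π·1.47e+04 = 9.236e+04 rad/s.
Step 2 — Component impedances:
  R1: Z = R = 50 Ω
  R2: Z = R = 2200 Ω
  C: Z = 1/(jωC) = -j/(ω·C) = 0 - j0.1083 Ω
Step 3 — Parallel branch: R2 || C = 1/(1/R2 + 1/C) = 5.328e-06 - j0.1083 Ω.
Step 4 — Series with R1: Z_total = R1 + (R2 || C) = 50 - j0.1083 Ω = 50∠-0.1° Ω.

Z = 50 - j0.1083 Ω = 50∠-0.1° Ω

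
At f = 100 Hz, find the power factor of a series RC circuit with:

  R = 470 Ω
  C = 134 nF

Step 1 — Angular frequency: ω = 2π·f = 2π·100 = 628.3 rad/s.
Step 2 — Component impedances:
  R: Z = R = 470 Ω
  C: Z = 1/(jωC) = -j/(ω·C) = 0 - j1.188e+04 Ω
Step 3 — Series combination: Z_total = R + C = 470 - j1.188e+04 Ω = 1.189e+04∠-87.7° Ω.
Step 4 — Power factor: PF = cos(φ) = Re(Z)/|Z| = 470/11887 = 0.03954.
Step 5 — Type: Im(Z) = -1.188e+04 ⇒ leading (phase φ = -87.7°).

PF = 0.03954 (leading, φ = -87.7°)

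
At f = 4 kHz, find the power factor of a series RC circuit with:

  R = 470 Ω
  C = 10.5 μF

Step 1 — Angular frequency: ω = 2π·f = 2π·4000 = 2.513e+04 rad/s.
Step 2 — Component impedances:
  R: Z = R = 470 Ω
  C: Z = 1/(jωC) = -j/(ω·C) = 0 - j3.789 Ω
Step 3 — Series combination: Z_total = R + C = 470 - j3.789 Ω = 470∠-0.5° Ω.
Step 4 — Power factor: PF = cos(φ) = Re(Z)/|Z| = 470/470 = 1.
Step 5 — Type: Im(Z) = -3.789 ⇒ leading (phase φ = -0.5°).

PF = 1 (leading, φ = -0.5°)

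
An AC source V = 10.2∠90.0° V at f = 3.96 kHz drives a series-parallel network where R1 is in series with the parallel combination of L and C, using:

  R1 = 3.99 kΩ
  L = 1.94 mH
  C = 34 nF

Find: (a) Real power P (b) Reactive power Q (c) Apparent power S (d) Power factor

Step 1 — Angular frequency: ω = 2π·f = 2π·3960 = 2.488e+04 rad/s.
Step 2 — Component impedances:
  R1: Z = R = 3990 Ω
  L: Z = jωL = j·2.488e+04·0.00194 = 0 + j48.27 Ω
  C: Z = 1/(jωC) = -j/(ω·C) = 0 - j1182 Ω
Step 3 — Parallel branch: L || C = 1/(1/L + 1/C) = 0 + j50.32 Ω.
Step 4 — Series with R1: Z_total = R1 + (L || C) = 3990 + j50.32 Ω = 3990∠0.7° Ω.
Step 5 — Source phasor: V = 10.2∠90.0° V = 0 + j10.2 V.
Step 6 — Current: I = V / Z = 3.224e-05 + j0.002556 A = 0.002556∠89.3° A.
Step 7 — Complex power: S = V·I* = 0.02607 + j0.0003288 VA.
Step 8 — Real power: P = Re(S) = 0.02607 W.
Step 9 — Reactive power: Q = Im(S) = 0.0003288 VAR.
Step 10 — Apparent power: |S| = 0.02607 VA.
Step 11 — Power factor: PF = P/|S| = 0.9999 (lagging).

(a) P = 0.02607 W  (b) Q = 0.0003288 VAR  (c) S = 0.02607 VA  (d) PF = 0.9999 (lagging)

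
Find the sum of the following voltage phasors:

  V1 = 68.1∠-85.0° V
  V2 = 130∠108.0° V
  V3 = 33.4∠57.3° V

Step 1 — Convert each phasor to rectangular form:
  V1 = 68.1·(cos(-85.0°) + j·sin(-85.0°)) = 5.935 - j67.84 V
  V2 = 130·(cos(108.0°) + j·sin(108.0°)) = -40.17 + j123.6 V
  V3 = 33.4·(cos(57.3°) + j·sin(57.3°)) = 18.04 + j28.11 V
Step 2 — Sum components: V_total = -16.19 + j83.9 V.
Step 3 — Convert to polar: |V_total| = 85.45 V, ∠V_total = 100.9°.

V_total = 85.45∠100.9° V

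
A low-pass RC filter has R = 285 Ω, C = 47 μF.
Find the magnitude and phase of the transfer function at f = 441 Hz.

Step 1 — Angular frequency: ω = 2π·441 = 2771 rad/s.
Step 2 — Transfer function: H(jω) = 1/(1 + jωRC).
Step 3 — Denominator: 1 + jωRC = 1 + j·2771·285·4.7e-05 = 1 + j37.12.
Step 4 — H = 0.0007254 - j0.02692.
Step 5 — Magnitude: |H| = 0.02693 (-31.4 dB); phase: φ = -88.5°.

|H| = 0.02693 (-31.4 dB), φ = -88.5°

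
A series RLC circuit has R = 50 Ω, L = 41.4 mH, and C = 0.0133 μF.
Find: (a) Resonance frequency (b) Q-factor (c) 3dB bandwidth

Step 1 — Resonance condition Im(Z)=0 gives ω₀ = 1/√(LC).
Step 2 — ω₀ = 1/√(0.0414·1.33e-08) = 4.262e+04 rad/s.
Step 3 — f₀ = ω₀/(2π) = 6783 Hz.
Step 4 — Series Q: Q = ω₀L/R = 4.262e+04·0.0414/50 = 35.29.
Step 5 — 3dB bandwidth: Δω = ω₀/Q = 1208 rad/s; BW = Δω/(2π) = 192.2 Hz.

(a) f₀ = 6783 Hz  (b) Q = 35.29  (c) BW = 192.2 Hz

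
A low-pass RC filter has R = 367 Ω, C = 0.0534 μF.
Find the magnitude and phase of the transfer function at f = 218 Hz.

Step 1 — Angular frequency: ω = 2π·218 = 1370 rad/s.
Step 2 — Transfer function: H(jω) = 1/(1 + jωRC).
Step 3 — Denominator: 1 + jωRC = 1 + j·1370·367·5.34e-08 = 1 + j0.02684.
Step 4 — H = 0.9993 - j0.02682.
Step 5 — Magnitude: |H| = 0.9996 (-0.0 dB); phase: φ = -1.5°.

|H| = 0.9996 (-0.0 dB), φ = -1.5°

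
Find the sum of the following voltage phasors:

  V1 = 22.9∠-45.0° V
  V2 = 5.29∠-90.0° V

Step 1 — Convert each phasor to rectangular form:
  V1 = 22.9·(cos(-45.0°) + j·sin(-45.0°)) = 16.19 - j16.19 V
  V2 = 5.29·(cos(-90.0°) + j·sin(-90.0°)) = 0 - j5.29 V
Step 2 — Sum components: V_total = 16.19 - j21.48 V.
Step 3 — Convert to polar: |V_total| = 26.9 V, ∠V_total = -53.0°.

V_total = 26.9∠-53.0° V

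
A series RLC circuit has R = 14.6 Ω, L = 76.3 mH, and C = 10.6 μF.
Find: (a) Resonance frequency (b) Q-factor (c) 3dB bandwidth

Step 1 — Resonance condition Im(Z)=0 gives ω₀ = 1/√(LC).
Step 2 — ω₀ = 1/√(0.0763·1.06e-05) = 1112 rad/s.
Step 3 — f₀ = ω₀/(2π) = 177 Hz.
Step 4 — Series Q: Q = ω₀L/R = 1112·0.0763/14.6 = 5.811.
Step 5 — 3dB bandwidth: Δω = ω₀/Q = 191.3 rad/s; BW = Δω/(2π) = 30.45 Hz.

(a) f₀ = 177 Hz  (b) Q = 5.811  (c) BW = 30.45 Hz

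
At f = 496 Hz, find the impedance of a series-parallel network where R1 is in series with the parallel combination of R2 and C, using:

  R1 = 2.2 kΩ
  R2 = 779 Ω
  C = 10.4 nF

Step 1 — Angular frequency: ω = 2π·f = 2π·496 = 3116 rad/s.
Step 2 — Component impedances:
  R1: Z = R = 2200 Ω
  R2: Z = R = 779 Ω
  C: Z = 1/(jωC) = -j/(ω·C) = 0 - j3.085e+04 Ω
Step 3 — Parallel branch: R2 || C = 1/(1/R2 + 1/C) = 778.5 - j19.66 Ω.
Step 4 — Series with R1: Z_total = R1 + (R2 || C) = 2979 - j19.66 Ω = 2979∠-0.4° Ω.

Z = 2979 - j19.66 Ω = 2979∠-0.4° Ω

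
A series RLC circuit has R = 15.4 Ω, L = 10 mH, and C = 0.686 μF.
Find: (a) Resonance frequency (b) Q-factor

Step 1 — Resonance condition Im(Z)=0 gives ω₀ = 1/√(LC).
Step 2 — ω₀ = 1/√(0.01·6.86e-07) = 1.207e+04 rad/s.
Step 3 — f₀ = ω₀/(2π) = 1922 Hz.
Step 4 — Series Q: Q = ω₀L/R = 1.207e+04·0.01/15.4 = 7.84.

(a) f₀ = 1922 Hz  (b) Q = 7.84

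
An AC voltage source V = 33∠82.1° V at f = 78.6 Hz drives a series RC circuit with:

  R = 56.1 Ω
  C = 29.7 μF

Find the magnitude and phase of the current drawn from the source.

Step 1 — Angular frequency: ω = 2π·f = 2π·78.6 = 493.9 rad/s.
Step 2 — Component impedances:
  R: Z = R = 56.1 Ω
  C: Z = 1/(jωC) = -j/(ω·C) = 0 - j68.18 Ω
Step 3 — Series combination: Z_total = R + C = 56.1 - j68.18 Ω = 88.29∠-50.6° Ω.
Step 4 — Source phasor: V = 33∠82.1° V = 4.536 + j32.69 V.
Step 5 — Ohm's law: I = V / Z_total = (4.536 + j32.69) / (56.1 - j68.18) = -0.2532 + j0.2749 A.
Step 6 — Convert to polar: |I| = 0.3738 A, ∠I = 132.7°.

I = 0.3738∠132.7° A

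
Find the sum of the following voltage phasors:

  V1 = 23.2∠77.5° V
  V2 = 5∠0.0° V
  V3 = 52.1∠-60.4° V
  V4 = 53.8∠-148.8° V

Step 1 — Convert each phasor to rectangular form:
  V1 = 23.2·(cos(77.5°) + j·sin(77.5°)) = 5.021 + j22.65 V
  V2 = 5·(cos(0.0°) + j·sin(0.0°)) = 5 V
  V3 = 52.1·(cos(-60.4°) + j·sin(-60.4°)) = 25.73 - j45.3 V
  V4 = 53.8·(cos(-148.8°) + j·sin(-148.8°)) = -46.02 - j27.87 V
Step 2 — Sum components: V_total = -10.26 - j50.52 V.
Step 3 — Convert to polar: |V_total| = 51.55 V, ∠V_total = -101.5°.

V_total = 51.55∠-101.5° V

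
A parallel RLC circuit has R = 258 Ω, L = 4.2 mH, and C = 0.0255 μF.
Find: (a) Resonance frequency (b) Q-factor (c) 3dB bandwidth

Step 1 — Resonance: ω₀ = 1/√(LC) = 1/√(0.0042·2.55e-08) = 9.663e+04 rad/s.
Step 2 — f₀ = ω₀/(2π) = 1.538e+04 Hz.
Step 3 — Parallel Q: Q = R/(ω₀L) = 258/(9.663e+04·0.0042) = 0.6357.
Step 4 — Bandwidth: Δω = ω₀/Q = 1.52e+05 rad/s; BW = Δω/(2π) = 2.419e+04 Hz.

(a) f₀ = 1.538e+04 Hz  (b) Q = 0.6357  (c) BW = 2.419e+04 Hz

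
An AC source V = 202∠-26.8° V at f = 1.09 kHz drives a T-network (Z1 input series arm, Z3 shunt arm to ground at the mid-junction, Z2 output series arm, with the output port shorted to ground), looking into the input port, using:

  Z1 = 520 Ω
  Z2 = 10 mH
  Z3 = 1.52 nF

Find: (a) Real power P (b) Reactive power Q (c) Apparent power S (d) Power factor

Step 1 — Angular frequency: ω = 2π·f = 2π·1090 = 6849 rad/s.
Step 2 — Component impedances:
  Z1: Z = R = 520 Ω
  Z2: Z = jωL = j·6849·0.01 = 0 + j68.49 Ω
  Z3: Z = 1/(jωC) = -j/(ω·C) = 0 - j9.606e+04 Ω
Step 3 — With the output port shorted to ground, the output series arm Z2 runs from the junction to ground; the shunt arm Z3 also runs from the junction to ground. They appear in parallel: Z3 || Z2 = 0 + j68.54 Ω.
Step 4 — Series with input arm Z1: Z_in = Z1 + (Z3 || Z2) = 520 + j68.54 Ω = 524.5∠7.5° Ω.
Step 5 — Source phasor: V = 202∠-26.8° V = 180.3 - j91.08 V.
Step 6 — Current: I = V / Z = 0.3181 - j0.2171 A = 0.3851∠-34.3° A.
Step 7 — Complex power: S = V·I* = 77.13 + j10.17 VA.
Step 8 — Real power: P = Re(S) = 77.13 W.
Step 9 — Reactive power: Q = Im(S) = 10.17 VAR.
Step 10 — Apparent power: |S| = 77.8 VA.
Step 11 — Power factor: PF = P/|S| = 0.9914 (lagging).

(a) P = 77.13 W  (b) Q = 10.17 VAR  (c) S = 77.8 VA  (d) PF = 0.9914 (lagging)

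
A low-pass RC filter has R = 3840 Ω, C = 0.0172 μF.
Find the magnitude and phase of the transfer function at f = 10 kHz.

Step 1 — Angular frequency: ω = 2π·1e+04 = 6.283e+04 rad/s.
Step 2 — Transfer function: H(jω) = 1/(1 + jωRC).
Step 3 — Denominator: 1 + jωRC = 1 + j·6.283e+04·3840·1.72e-08 = 1 + j4.15.
Step 4 — H = 0.05488 - j0.2277.
Step 5 — Magnitude: |H| = 0.2343 (-12.6 dB); phase: φ = -76.5°.

|H| = 0.2343 (-12.6 dB), φ = -76.5°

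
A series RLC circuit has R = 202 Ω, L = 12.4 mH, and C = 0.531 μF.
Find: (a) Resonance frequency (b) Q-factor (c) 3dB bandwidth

Step 1 — Resonance: ω₀ = 1/√(LC) = 1/√(0.0124·5.31e-07) = 1.232e+04 rad/s.
Step 2 — f₀ = ω₀/(2π) = 1961 Hz.
Step 3 — Series Q: Q = ω₀L/R = 1.232e+04·0.0124/202 = 0.7565.
Step 4 — Bandwidth: Δω = ω₀/Q = 1.629e+04 rad/s; BW = Δω/(2π) = 2593 Hz.

(a) f₀ = 1961 Hz  (b) Q = 0.7565  (c) BW = 2593 Hz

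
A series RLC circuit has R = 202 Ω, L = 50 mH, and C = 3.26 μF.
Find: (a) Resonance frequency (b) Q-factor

Step 1 — Resonance condition Im(Z)=0 gives ω₀ = 1/√(LC).
Step 2 — ω₀ = 1/√(0.05·3.26e-06) = 2477 rad/s.
Step 3 — f₀ = ω₀/(2π) = 394.2 Hz.
Step 4 — Series Q: Q = ω₀L/R = 2477·0.05/202 = 0.6131.

(a) f₀ = 394.2 Hz  (b) Q = 0.6131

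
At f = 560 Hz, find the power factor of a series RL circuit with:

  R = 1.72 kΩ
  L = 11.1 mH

Step 1 — Angular frequency: ω = 2π·f = 2π·560 = 3519 rad/s.
Step 2 — Component impedances:
  R: Z = R = 1720 Ω
  L: Z = jωL = j·3519·0.0111 = 0 + j39.06 Ω
Step 3 — Series combination: Z_total = R + L = 1720 + j39.06 Ω = 1720∠1.3° Ω.
Step 4 — Power factor: PF = cos(φ) = Re(Z)/|Z| = 1720/1720.44 = 0.9997.
Step 5 — Type: Im(Z) = 39.06 ⇒ lagging (phase φ = 1.3°).

PF = 0.9997 (lagging, φ = 1.3°)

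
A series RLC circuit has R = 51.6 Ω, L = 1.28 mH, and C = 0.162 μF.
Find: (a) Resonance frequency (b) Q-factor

Step 1 — Resonance condition Im(Z)=0 gives ω₀ = 1/√(LC).
Step 2 — ω₀ = 1/√(0.00128·1.62e-07) = 6.944e+04 rad/s.
Step 3 — f₀ = ω₀/(2π) = 1.105e+04 Hz.
Step 4 — Series Q: Q = ω₀L/R = 6.944e+04·0.00128/51.6 = 1.723.

(a) f₀ = 1.105e+04 Hz  (b) Q = 1.723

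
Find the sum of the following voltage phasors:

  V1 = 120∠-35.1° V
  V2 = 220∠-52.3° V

Step 1 — Convert each phasor to rectangular form:
  V1 = 120·(cos(-35.1°) + j·sin(-35.1°)) = 98.18 - j69 V
  V2 = 220·(cos(-52.3°) + j·sin(-52.3°)) = 134.5 - j174.1 V
Step 2 — Sum components: V_total = 232.7 - j243.1 V.
Step 3 — Convert to polar: |V_total| = 336.5 V, ∠V_total = -46.2°.

V_total = 336.5∠-46.2° V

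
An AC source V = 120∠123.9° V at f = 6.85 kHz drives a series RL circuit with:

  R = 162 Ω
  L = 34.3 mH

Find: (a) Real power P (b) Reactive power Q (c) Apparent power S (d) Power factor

Step 1 — Angular frequency: ω = 2π·f = 2π·6850 = 4.304e+04 rad/s.
Step 2 — Component impedances:
  R: Z = R = 162 Ω
  L: Z = jωL = j·4.304e+04·0.0343 = 0 + j1476 Ω
Step 3 — Series combination: Z_total = R + L = 162 + j1476 Ω = 1485∠83.7° Ω.
Step 4 — Source phasor: V = 120∠123.9° V = -66.93 + j99.6 V.
Step 5 — Current: I = V / Z = 0.06175 + j0.05211 A = 0.0808∠40.2° A.
Step 6 — Complex power: S = V·I* = 1.058 + j9.638 VA.
Step 7 — Real power: P = Re(S) = 1.058 W.
Step 8 — Reactive power: Q = Im(S) = 9.638 VAR.
Step 9 — Apparent power: |S| = 9.696 VA.
Step 10 — Power factor: PF = P/|S| = 0.1091 (lagging).

(a) P = 1.058 W  (b) Q = 9.638 VAR  (c) S = 9.696 VA  (d) PF = 0.1091 (lagging)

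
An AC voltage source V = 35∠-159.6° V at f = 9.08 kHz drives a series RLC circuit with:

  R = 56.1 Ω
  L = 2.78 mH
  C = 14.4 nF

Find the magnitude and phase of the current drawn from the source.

Step 1 — Angular frequency: ω = 2π·f = 2π·9080 = 5.705e+04 rad/s.
Step 2 — Component impedances:
  R: Z = R = 56.1 Ω
  L: Z = jωL = j·5.705e+04·0.00278 = 0 + j158.6 Ω
  C: Z = 1/(jωC) = -j/(ω·C) = 0 - j1217 Ω
Step 3 — Series combination: Z_total = R + L + C = 56.1 - j1059 Ω = 1060∠-87.0° Ω.
Step 4 — Source phasor: V = 35∠-159.6° V = -32.8 - j12.2 V.
Step 5 — Ohm's law: I = V / Z_total = (-32.8 - j12.2) / (56.1 - j1059) = 0.009855 - j0.03151 A.
Step 6 — Convert to polar: |I| = 0.03302 A, ∠I = -72.6°.

I = 0.03302∠-72.6° A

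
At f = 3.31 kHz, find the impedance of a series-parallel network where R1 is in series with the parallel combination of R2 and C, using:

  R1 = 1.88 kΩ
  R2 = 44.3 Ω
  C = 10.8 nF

Step 1 — Angular frequency: ω = 2π·f = 2π·3310 = 2.08e+04 rad/s.
Step 2 — Component impedances:
  R1: Z = R = 1880 Ω
  R2: Z = R = 44.3 Ω
  C: Z = 1/(jωC) = -j/(ω·C) = 0 - j4452 Ω
Step 3 — Parallel branch: R2 || C = 1/(1/R2 + 1/C) = 44.3 - j0.4408 Ω.
Step 4 — Series with R1: Z_total = R1 + (R2 || C) = 1924 - j0.4408 Ω = 1924∠-0.0° Ω.

Z = 1924 - j0.4408 Ω = 1924∠-0.0° Ω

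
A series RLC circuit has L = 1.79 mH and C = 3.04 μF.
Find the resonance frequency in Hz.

Step 1 — Resonance condition Im(Z)=0 gives ω₀ = 1/√(LC).
Step 2 — ω₀ = 1/√(0.00179·3.04e-06) = 1.356e+04 rad/s.
Step 3 — f₀ = ω₀/(2π) = 2158 Hz.

f₀ = 2158 Hz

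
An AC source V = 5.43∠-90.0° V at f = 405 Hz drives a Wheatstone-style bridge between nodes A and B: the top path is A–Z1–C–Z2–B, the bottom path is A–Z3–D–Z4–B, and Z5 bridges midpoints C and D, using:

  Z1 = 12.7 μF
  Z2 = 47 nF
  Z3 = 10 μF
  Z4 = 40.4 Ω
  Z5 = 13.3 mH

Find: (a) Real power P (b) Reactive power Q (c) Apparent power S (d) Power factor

Step 1 — Angular frequency: ω = 2π·f = 2π·405 = 2545 rad/s.
Step 2 — Component impedances:
  Z1: Z = 1/(jωC) = -j/(ω·C) = 0 - j30.94 Ω
  Z2: Z = 1/(jωC) = -j/(ω·C) = 0 - j8361 Ω
  Z3: Z = 1/(jωC) = -j/(ω·C) = 0 - j39.3 Ω
  Z4: Z = R = 40.4 Ω
  Z5: Z = jωL = j·2545·0.0133 = 0 + j33.84 Ω
Step 3 — Bridge requires nodal analysis (the Z5 bridge couples midpoints C and D, so the two paths cannot be reduced to a simple series/parallel combination). Setting node B to ground and injecting 1 A at node A, the 3-node admittance system at A, C, D solves to V_A = Z_AB = 40.76 + j3.095 Ω = 40.87∠4.3° Ω.
Step 4 — Source phasor: V = 5.43∠-90.0° V = 0 - j5.43 V.
Step 5 — Current: I = V / Z = -0.01006 - j0.1325 A = 0.1329∠-94.3° A.
Step 6 — Complex power: S = V·I* = 0.7193 + j0.05463 VA.
Step 7 — Real power: P = Re(S) = 0.7193 W.
Step 8 — Reactive power: Q = Im(S) = 0.05463 VAR.
Step 9 — Apparent power: |S| = 0.7214 VA.
Step 10 — Power factor: PF = P/|S| = 0.9971 (lagging).

(a) P = 0.7193 W  (b) Q = 0.05463 VAR  (c) S = 0.7214 VA  (d) PF = 0.9971 (lagging)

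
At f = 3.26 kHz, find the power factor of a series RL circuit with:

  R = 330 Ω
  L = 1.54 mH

Step 1 — Angular frequency: ω = 2π·f = 2π·3260 = 2.048e+04 rad/s.
Step 2 — Component impedances:
  R: Z = R = 330 Ω
  L: Z = jωL = j·2.048e+04·0.00154 = 0 + j31.54 Ω
Step 3 — Series combination: Z_total = R + L = 330 + j31.54 Ω = 331.5∠5.5° Ω.
Step 4 — Power factor: PF = cos(φ) = Re(Z)/|Z| = 330/331.5 = 0.9955.
Step 5 — Type: Im(Z) = 31.54 ⇒ lagging (phase φ = 5.5°).

PF = 0.9955 (lagging, φ = 5.5°)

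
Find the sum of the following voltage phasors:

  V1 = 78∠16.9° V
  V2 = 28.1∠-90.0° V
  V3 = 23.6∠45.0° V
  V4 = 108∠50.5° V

Step 1 — Convert each phasor to rectangular form:
  V1 = 78·(cos(16.9°) + j·sin(16.9°)) = 74.63 + j22.67 V
  V2 = 28.1·(cos(-90.0°) + j·sin(-90.0°)) = 0 - j28.1 V
  V3 = 23.6·(cos(45.0°) + j·sin(45.0°)) = 16.69 + j16.69 V
  V4 = 108·(cos(50.5°) + j·sin(50.5°)) = 68.7 + j83.34 V
Step 2 — Sum components: V_total = 160 + j94.6 V.
Step 3 — Convert to polar: |V_total| = 185.9 V, ∠V_total = 30.6°.

V_total = 185.9∠30.6° V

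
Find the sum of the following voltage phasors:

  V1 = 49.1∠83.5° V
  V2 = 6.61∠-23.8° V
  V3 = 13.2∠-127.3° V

Step 1 — Convert each phasor to rectangular form:
  V1 = 49.1·(cos(83.5°) + j·sin(83.5°)) = 5.558 + j48.78 V
  V2 = 6.61·(cos(-23.8°) + j·sin(-23.8°)) = 6.048 - j2.667 V
  V3 = 13.2·(cos(-127.3°) + j·sin(-127.3°)) = -7.999 - j10.5 V
Step 2 — Sum components: V_total = 3.607 + j35.62 V.
Step 3 — Convert to polar: |V_total| = 35.8 V, ∠V_total = 84.2°.

V_total = 35.8∠84.2° V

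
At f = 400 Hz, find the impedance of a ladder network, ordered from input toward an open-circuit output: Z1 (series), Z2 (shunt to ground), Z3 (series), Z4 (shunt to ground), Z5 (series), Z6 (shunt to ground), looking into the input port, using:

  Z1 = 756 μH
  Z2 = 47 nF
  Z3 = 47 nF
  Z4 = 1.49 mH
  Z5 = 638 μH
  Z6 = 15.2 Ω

Step 1 — Angular frequency: ω = 2π·f = 2π·400 = 2513 rad/s.
Step 2 — Component impedances:
  Z1: Z = jωL = j·2513·0.000756 = 0 + j1.9 Ω
  Z2: Z = 1/(jωC) = -j/(ω·C) = 0 - j8466 Ω
  Z3: Z = 1/(jωC) = -j/(ω·C) = 0 - j8466 Ω
  Z4: Z = jωL = j·2513·0.00149 = 0 + j3.745 Ω
  Z5: Z = jωL = j·2513·0.000638 = 0 + j1.603 Ω
  Z6: Z = R = 15.2 Ω
Step 3 — Ladder network (open output): work backward from the far end, alternating series and parallel combinations. Z_in = 0.2053 - j4230 Ω = 4230∠-90.0° Ω.

Z = 0.2053 - j4230 Ω = 4230∠-90.0° Ω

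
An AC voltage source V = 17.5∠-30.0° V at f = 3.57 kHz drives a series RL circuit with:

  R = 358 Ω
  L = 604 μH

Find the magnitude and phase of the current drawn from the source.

Step 1 — Angular frequency: ω = 2π·f = 2π·3570 = 2.243e+04 rad/s.
Step 2 — Component impedances:
  R: Z = R = 358 Ω
  L: Z = jωL = j·2.243e+04·0.000604 = 0 + j13.55 Ω
Step 3 — Series combination: Z_total = R + L = 358 + j13.55 Ω = 358.3∠2.2° Ω.
Step 4 — Source phasor: V = 17.5∠-30.0° V = 15.16 - j8.75 V.
Step 5 — Ohm's law: I = V / Z_total = (15.16 - j8.75) / (358 + j13.55) = 0.04135 - j0.02601 A.
Step 6 — Convert to polar: |I| = 0.04885 A, ∠I = -32.2°.

I = 0.04885∠-32.2° A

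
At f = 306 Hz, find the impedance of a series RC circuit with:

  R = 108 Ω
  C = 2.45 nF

Step 1 — Angular frequency: ω = 2π·f = 2π·306 = 1923 rad/s.
Step 2 — Component impedances:
  R: Z = R = 108 Ω
  C: Z = 1/(jωC) = -j/(ω·C) = 0 - j2.123e+05 Ω
Step 3 — Series combination: Z_total = R + C = 108 - j2.123e+05 Ω = 2.123e+05∠-90.0° Ω.

Z = 108 - j2.123e+05 Ω = 2.123e+05∠-90.0° Ω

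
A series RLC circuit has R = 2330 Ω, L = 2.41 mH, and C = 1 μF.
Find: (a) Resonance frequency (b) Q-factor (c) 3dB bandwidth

Step 1 — Resonance: ω₀ = 1/√(LC) = 1/√(0.00241·1e-06) = 2.037e+04 rad/s.
Step 2 — f₀ = ω₀/(2π) = 3242 Hz.
Step 3 — Series Q: Q = ω₀L/R = 2.037e+04·0.00241/2330 = 0.02107.
Step 4 — Bandwidth: Δω = ω₀/Q = 9.668e+05 rad/s; BW = Δω/(2π) = 1.539e+05 Hz.

(a) f₀ = 3242 Hz  (b) Q = 0.02107  (c) BW = 1.539e+05 Hz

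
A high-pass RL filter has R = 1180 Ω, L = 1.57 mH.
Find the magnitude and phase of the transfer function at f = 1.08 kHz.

Step 1 — Angular frequency: ω = 2π·1080 = 6786 rad/s.
Step 2 — Transfer function: H(jω) = jωL/(R + jωL).
Step 3 — Numerator jωL = j·10.65; denominator R + jωL = 1180 + j10.65.
Step 4 — H = 8.151e-05 + j0.009028.
Step 5 — Magnitude: |H| = 0.009028 (-40.9 dB); phase: φ = 89.5°.

|H| = 0.009028 (-40.9 dB), φ = 89.5°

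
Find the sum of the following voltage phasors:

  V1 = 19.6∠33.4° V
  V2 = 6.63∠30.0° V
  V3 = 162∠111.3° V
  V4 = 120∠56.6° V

Step 1 — Convert each phasor to rectangular form:
  V1 = 19.6·(cos(33.4°) + j·sin(33.4°)) = 16.36 + j10.79 V
  V2 = 6.63·(cos(30.0°) + j·sin(30.0°)) = 5.742 + j3.315 V
  V3 = 162·(cos(111.3°) + j·sin(111.3°)) = -58.85 + j150.9 V
  V4 = 120·(cos(56.6°) + j·sin(56.6°)) = 66.06 + j100.2 V
Step 2 — Sum components: V_total = 29.32 + j265.2 V.
Step 3 — Convert to polar: |V_total| = 266.8 V, ∠V_total = 83.7°.

V_total = 266.8∠83.7° V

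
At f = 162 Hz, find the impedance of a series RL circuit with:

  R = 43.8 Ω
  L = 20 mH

Step 1 — Angular frequency: ω = 2π·f = 2π·162 = 1018 rad/s.
Step 2 — Component impedances:
  R: Z = R = 43.8 Ω
  L: Z = jωL = j·1018·0.02 = 0 + j20.36 Ω
Step 3 — Series combination: Z_total = R + L = 43.8 + j20.36 Ω = 48.3∠24.9° Ω.

Z = 43.8 + j20.36 Ω = 48.3∠24.9° Ω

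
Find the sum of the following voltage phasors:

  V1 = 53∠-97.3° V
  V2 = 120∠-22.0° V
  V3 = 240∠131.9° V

Step 1 — Convert each phasor to rectangular form:
  V1 = 53·(cos(-97.3°) + j·sin(-97.3°)) = -6.734 - j52.57 V
  V2 = 120·(cos(-22.0°) + j·sin(-22.0°)) = 111.3 - j44.95 V
  V3 = 240·(cos(131.9°) + j·sin(131.9°)) = -160.3 + j178.6 V
Step 2 — Sum components: V_total = -55.75 + j81.11 V.
Step 3 — Convert to polar: |V_total| = 98.42 V, ∠V_total = 124.5°.

V_total = 98.42∠124.5° V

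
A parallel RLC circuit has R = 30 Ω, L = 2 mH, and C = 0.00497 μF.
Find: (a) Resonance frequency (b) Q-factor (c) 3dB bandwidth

Step 1 — Resonance: ω₀ = 1/√(LC) = 1/√(0.002·4.97e-09) = 3.172e+05 rad/s.
Step 2 — f₀ = ω₀/(2π) = 5.048e+04 Hz.
Step 3 — Parallel Q: Q = R/(ω₀L) = 30/(3.172e+05·0.002) = 0.04729.
Step 4 — Bandwidth: Δω = ω₀/Q = 6.707e+06 rad/s; BW = Δω/(2π) = 1.067e+06 Hz.

(a) f₀ = 5.048e+04 Hz  (b) Q = 0.04729  (c) BW = 1.067e+06 Hz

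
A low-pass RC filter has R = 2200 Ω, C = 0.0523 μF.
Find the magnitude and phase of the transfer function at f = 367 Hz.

Step 1 — Angular frequency: ω = 2π·367 = 2306 rad/s.
Step 2 — Transfer function: H(jω) = 1/(1 + jωRC).
Step 3 — Denominator: 1 + jωRC = 1 + j·2306·2200·5.23e-08 = 1 + j0.2653.
Step 4 — H = 0.9342 - j0.2479.
Step 5 — Magnitude: |H| = 0.9666 (-0.3 dB); phase: φ = -14.9°.

|H| = 0.9666 (-0.3 dB), φ = -14.9°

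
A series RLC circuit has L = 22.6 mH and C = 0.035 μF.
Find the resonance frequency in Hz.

Step 1 — Resonance condition Im(Z)=0 gives ω₀ = 1/√(LC).
Step 2 — ω₀ = 1/√(0.0226·3.5e-08) = 3.556e+04 rad/s.
Step 3 — f₀ = ω₀/(2π) = 5659 Hz.

f₀ = 5659 Hz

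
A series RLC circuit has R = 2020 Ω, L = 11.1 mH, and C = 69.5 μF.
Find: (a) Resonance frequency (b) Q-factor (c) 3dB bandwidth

Step 1 — Resonance condition Im(Z)=0 gives ω₀ = 1/√(LC).
Step 2 — ω₀ = 1/√(0.0111·6.95e-05) = 1139 rad/s.
Step 3 — f₀ = ω₀/(2π) = 181.2 Hz.
Step 4 — Series Q: Q = ω₀L/R = 1139·0.0111/2020 = 0.006256.
Step 5 — 3dB bandwidth: Δω = ω₀/Q = 1.82e+05 rad/s; BW = Δω/(2π) = 2.896e+04 Hz.

(a) f₀ = 181.2 Hz  (b) Q = 0.006256  (c) BW = 2.896e+04 Hz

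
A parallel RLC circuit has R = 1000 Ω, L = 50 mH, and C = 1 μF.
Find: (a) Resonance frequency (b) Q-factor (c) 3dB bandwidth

Step 1 — Resonance: ω₀ = 1/√(LC) = 1/√(0.05·1e-06) = 4472 rad/s.
Step 2 — f₀ = ω₀/(2π) = 711.8 Hz.
Step 3 — Parallel Q: Q = R/(ω₀L) = 1000/(4472·0.05) = 4.472.
Step 4 — Bandwidth: Δω = ω₀/Q = 1000 rad/s; BW = Δω/(2π) = 159.2 Hz.

(a) f₀ = 711.8 Hz  (b) Q = 4.472  (c) BW = 159.2 Hz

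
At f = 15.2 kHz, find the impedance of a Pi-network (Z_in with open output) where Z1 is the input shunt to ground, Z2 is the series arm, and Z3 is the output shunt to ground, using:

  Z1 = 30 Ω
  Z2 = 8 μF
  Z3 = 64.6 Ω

Step 1 — Angular frequency: ω = 2π·f = 2π·1.52e+04 = 9.55e+04 rad/s.
Step 2 — Component impedances:
  Z1: Z = R = 30 Ω
  Z2: Z = 1/(jωC) = -j/(ω·C) = 0 - j1.309 Ω
  Z3: Z = R = 64.6 Ω
Step 3 — With open output, the series arm Z2 and the output shunt Z3 appear in series to ground: Z2 + Z3 = 64.6 - j1.309 Ω.
Step 4 — Parallel with input shunt Z1: Z_in = Z1 || (Z2 + Z3) = 20.49 - j0.1316 Ω = 20.49∠-0.4° Ω.

Z = 20.49 - j0.1316 Ω = 20.49∠-0.4° Ω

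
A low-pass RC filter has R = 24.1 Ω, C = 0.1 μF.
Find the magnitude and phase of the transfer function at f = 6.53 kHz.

Step 1 — Angular frequency: ω = 2π·6530 = 4.103e+04 rad/s.
Step 2 — Transfer function: H(jω) = 1/(1 + jωRC).
Step 3 — Denominator: 1 + jωRC = 1 + j·4.103e+04·24.1·1e-07 = 1 + j0.09888.
Step 4 — H = 0.9903 - j0.09792.
Step 5 — Magnitude: |H| = 0.9951 (-0.0 dB); phase: φ = -5.6°.

|H| = 0.9951 (-0.0 dB), φ = -5.6°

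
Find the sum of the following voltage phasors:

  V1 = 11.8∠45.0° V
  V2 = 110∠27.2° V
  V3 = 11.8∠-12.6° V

Step 1 — Convert each phasor to rectangular form:
  V1 = 11.8·(cos(45.0°) + j·sin(45.0°)) = 8.344 + j8.344 V
  V2 = 110·(cos(27.2°) + j·sin(27.2°)) = 97.84 + j50.28 V
  V3 = 11.8·(cos(-12.6°) + j·sin(-12.6°)) = 11.52 - j2.574 V
Step 2 — Sum components: V_total = 117.7 + j56.05 V.
Step 3 — Convert to polar: |V_total| = 130.4 V, ∠V_total = 25.5°.

V_total = 130.4∠25.5° V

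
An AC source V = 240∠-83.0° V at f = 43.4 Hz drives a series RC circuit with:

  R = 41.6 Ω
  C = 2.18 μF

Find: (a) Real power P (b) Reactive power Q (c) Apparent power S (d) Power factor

Step 1 — Angular frequency: ω = 2π·f = 2π·43.4 = 272.7 rad/s.
Step 2 — Component impedances:
  R: Z = R = 41.6 Ω
  C: Z = 1/(jωC) = -j/(ω·C) = 0 - j1682 Ω
Step 3 — Series combination: Z_total = R + C = 41.6 - j1682 Ω = 1683∠-88.6° Ω.
Step 4 — Source phasor: V = 240∠-83.0° V = 29.25 - j238.2 V.
Step 5 — Current: I = V / Z = 0.142 + j0.01388 A = 0.1426∠5.6° A.
Step 6 — Complex power: S = V·I* = 0.8463 - j34.22 VA.
Step 7 — Real power: P = Re(S) = 0.8463 W.
Step 8 — Reactive power: Q = Im(S) = -34.22 VAR.
Step 9 — Apparent power: |S| = 34.23 VA.
Step 10 — Power factor: PF = P/|S| = 0.02472 (leading).

(a) P = 0.8463 W  (b) Q = -34.22 VAR  (c) S = 34.23 VA  (d) PF = 0.02472 (leading)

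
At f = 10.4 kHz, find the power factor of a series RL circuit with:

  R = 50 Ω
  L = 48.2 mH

Step 1 — Angular frequency: ω = 2π·f = 2π·1.04e+04 = 6.535e+04 rad/s.
Step 2 — Component impedances:
  R: Z = R = 50 Ω
  L: Z = jωL = j·6.535e+04·0.0482 = 0 + j3150 Ω
Step 3 — Series combination: Z_total = R + L = 50 + j3150 Ω = 3150∠89.1° Ω.
Step 4 — Power factor: PF = cos(φ) = Re(Z)/|Z| = 50/3150 = 0.01587.
Step 5 — Type: Im(Z) = 3150 ⇒ lagging (phase φ = 89.1°).

PF = 0.01587 (lagging, φ = 89.1°)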